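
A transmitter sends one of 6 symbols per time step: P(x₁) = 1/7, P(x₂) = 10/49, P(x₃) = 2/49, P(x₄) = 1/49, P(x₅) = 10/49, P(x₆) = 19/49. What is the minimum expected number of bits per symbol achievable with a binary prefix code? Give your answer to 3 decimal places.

Repeatedly combine the two least-probable nodes; the expected code length is the sum of the merged weights.
merge 1/49 + 2/49 → 3/49
merge 3/49 + 1/7 → 10/49
merge 10/49 + 10/49 → 20/49
merge 10/49 + 19/49 → 29/49
merge 20/49 + 29/49 → 1
L = 3/49 + 10/49 + 20/49 + 29/49 + 1 = 111/49 ≈ 2.265 bits/symbol.

2.265 bits/symbol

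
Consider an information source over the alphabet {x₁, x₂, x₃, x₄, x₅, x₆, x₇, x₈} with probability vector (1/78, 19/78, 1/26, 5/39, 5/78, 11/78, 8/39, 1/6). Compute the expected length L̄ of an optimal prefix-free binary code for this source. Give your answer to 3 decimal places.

Repeatedly combine the two least-probable nodes; the expected code length is the sum of the merged weights.
merge 1/78 + 1/26 → 2/39
merge 2/39 + 5/78 → 3/26
merge 3/26 + 5/39 → 19/78
merge 11/78 + 1/6 → 4/13
merge 8/39 + 19/78 → 35/78
merge 19/78 + 4/13 → 43/78
merge 35/78 + 43/78 → 1
L = 2/39 + 3/26 + 19/78 + 4/13 + 35/78 + 43/78 + 1 = 106/39 ≈ 2.718 bits/symbol.

2.718 bits/symbol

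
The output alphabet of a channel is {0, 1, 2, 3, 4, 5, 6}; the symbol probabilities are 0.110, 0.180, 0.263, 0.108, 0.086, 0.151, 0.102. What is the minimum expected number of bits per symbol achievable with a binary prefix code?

Repeatedly combine the two least-probable nodes; the expected code length is the sum of the merged weights.
merge 43/500 + 51/500 → 47/250
merge 27/250 + 11/100 → 109/500
merge 151/1000 + 9/50 → 331/1000
merge 47/250 + 109/500 → 203/500
merge 263/1000 + 331/1000 → 297/500
merge 203/500 + 297/500 → 1
L = 47/250 + 109/500 + 331/1000 + 203/500 + 297/500 + 1 = 2737/1000 = 2.737 bits/symbol.

2.737 bits/symbol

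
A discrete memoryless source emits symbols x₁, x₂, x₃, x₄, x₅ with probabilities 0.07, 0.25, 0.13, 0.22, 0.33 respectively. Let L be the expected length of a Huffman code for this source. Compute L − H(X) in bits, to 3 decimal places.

0.040 bits

Entropy H = −Σ p log₂ p ≈ 2.1596 bits.
Huffman merges: 7/100+13/100→1/5; 1/5+11/50→21/50; 1/4+33/100→29/50; 21/50+29/50→1. L = 11/5 ≈ 2.2000.
L − H = 2.2000 − 2.1596 = 0.040 bits.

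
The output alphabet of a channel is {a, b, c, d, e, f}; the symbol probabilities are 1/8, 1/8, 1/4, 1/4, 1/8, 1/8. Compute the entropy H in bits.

2.5 bits

Each probability is a power of 1/2, so log₂(1/p) is an integer.
H = Σ p·log₂(1/p) = 1/8·3 + 1/8·3 + 1/4·2 + 1/4·2 + 1/8·3 + 1/8·3 = 2.5 bits.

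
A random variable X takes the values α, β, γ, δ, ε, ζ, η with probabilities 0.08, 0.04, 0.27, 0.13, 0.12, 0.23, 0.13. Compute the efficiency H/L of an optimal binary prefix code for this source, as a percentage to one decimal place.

99.5%

Entropy H = −Σ p log₂ p ≈ 2.6073 bits.
Huffman merges: 1/25+2/25→3/25; 3/25+3/25→6/25; 13/100+13/100→13/50; 23/100+6/25→47/100; 13/50+27/100→53/100; 47/100+53/100→1. L = 131/50 ≈ 2.6200.
Efficiency = H/L = 2.6073/2.6200 = 99.5%.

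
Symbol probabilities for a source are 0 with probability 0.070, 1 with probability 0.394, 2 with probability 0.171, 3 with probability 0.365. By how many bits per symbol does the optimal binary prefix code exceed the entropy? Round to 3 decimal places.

Entropy H = −Σ p log₂ p ≈ 1.7644 bits.
Huffman merges: 7/100+171/1000→241/1000; 241/1000+73/200→303/500; 197/500+303/500→1. L = 1847/1000 ≈ 1.8470.
L − H = 1.8470 − 1.7644 = 0.083 bits.

0.083 bits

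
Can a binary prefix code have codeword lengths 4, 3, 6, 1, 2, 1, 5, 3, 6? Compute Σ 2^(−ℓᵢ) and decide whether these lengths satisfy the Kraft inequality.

1.625; no

With common denominator 2^6 = 64: Σ 2^(−ℓᵢ) = 4/64 + 8/64 + 1/64 + 32/64 + 16/64 + 32/64 + 2/64 + 8/64 + 1/64 = 104/64 = 1.625.
Kraft's inequality requires Σ ≤ 1; here Σ = 1.625 > 1, so no such prefix code exists.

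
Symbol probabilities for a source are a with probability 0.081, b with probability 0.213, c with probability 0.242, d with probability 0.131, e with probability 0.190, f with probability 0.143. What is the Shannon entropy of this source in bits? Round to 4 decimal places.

2.5049 bits

H = −Σ pᵢ log₂ pᵢ.
−0.081·log₂(0.081) = 0.2937
−0.213·log₂(0.213) = 0.4752
−0.242·log₂(0.242) = 0.4954
−0.131·log₂(0.131) = 0.3841
−0.190·log₂(0.190) = 0.4552
−0.143·log₂(0.143) = 0.4012
Sum ≈ 2.5049 → 2.5049 bits.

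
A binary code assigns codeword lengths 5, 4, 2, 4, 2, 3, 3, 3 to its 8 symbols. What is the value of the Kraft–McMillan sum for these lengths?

1.03125

With common denominator 2^5 = 32: Σ 2^(−ℓᵢ) = 1/32 + 2/32 + 8/32 + 2/32 + 8/32 + 4/32 + 4/32 + 4/32 = 33/32 = 1.03125.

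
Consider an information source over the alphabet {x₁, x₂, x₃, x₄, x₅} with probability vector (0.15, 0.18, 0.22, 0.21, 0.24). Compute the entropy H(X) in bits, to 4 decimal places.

2.3034 bits

H = −Σ pᵢ log₂ pᵢ.
−0.15·log₂(0.15) = 0.4105
−0.18·log₂(0.18) = 0.4453
−0.22·log₂(0.22) = 0.4806
−0.21·log₂(0.21) = 0.4728
−0.24·log₂(0.24) = 0.4941
Sum ≈ 2.3034 → 2.3034 bits.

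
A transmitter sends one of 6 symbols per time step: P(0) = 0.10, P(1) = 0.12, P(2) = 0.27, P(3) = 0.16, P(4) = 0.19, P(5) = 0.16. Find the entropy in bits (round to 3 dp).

2.511 bits

H = −Σ pᵢ log₂ pᵢ.
−0.10·log₂(0.10) = 0.3322
−0.12·log₂(0.12) = 0.3671
−0.27·log₂(0.27) = 0.5100
−0.16·log₂(0.16) = 0.4230
−0.19·log₂(0.19) = 0.4552
−0.16·log₂(0.16) = 0.4230
Sum ≈ 2.5105 → 2.511 bits.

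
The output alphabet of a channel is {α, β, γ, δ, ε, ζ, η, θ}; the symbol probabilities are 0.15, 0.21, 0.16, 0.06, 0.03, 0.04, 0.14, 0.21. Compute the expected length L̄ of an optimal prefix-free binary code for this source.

2.78 bits/symbol

Repeatedly combine the two least-probable nodes; the expected code length is the sum of the merged weights.
merge 3/100 + 1/25 → 7/100
merge 3/50 + 7/100 → 13/100
merge 13/100 + 7/50 → 27/100
merge 3/20 + 4/25 → 31/100
merge 21/100 + 21/100 → 21/50
merge 27/100 + 31/100 → 29/50
merge 21/50 + 29/50 → 1
L = 7/100 + 13/100 + 27/100 + 31/100 + 21/50 + 29/50 + 1 = 139/50 = 2.78 bits/symbol.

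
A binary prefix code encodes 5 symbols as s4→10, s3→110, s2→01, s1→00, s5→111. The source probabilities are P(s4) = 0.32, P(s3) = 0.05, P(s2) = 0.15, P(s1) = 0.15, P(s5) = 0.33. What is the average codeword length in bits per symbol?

2.38 bits/symbol

L̄ = Σ pᵢ·ℓᵢ = 0.32·2 + 0.05·3 + 0.15·2 + 0.15·2 + 0.33·3 = 2.38 bits/symbol.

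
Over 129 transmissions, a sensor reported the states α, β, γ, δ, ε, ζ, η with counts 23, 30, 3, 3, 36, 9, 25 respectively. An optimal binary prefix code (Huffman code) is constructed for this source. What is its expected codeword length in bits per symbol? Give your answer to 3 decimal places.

Probabilities are the counts divided by 129.
Repeatedly combine the two least-probable nodes; the expected code length is the sum of the merged weights.
merge 1/43 + 1/43 → 2/43
merge 2/43 + 3/43 → 5/43
merge 5/43 + 23/129 → 38/129
merge 25/129 + 10/43 → 55/129
merge 12/43 + 38/129 → 74/129
merge 55/129 + 74/129 → 1
L = 2/43 + 5/43 + 38/129 + 55/129 + 74/129 + 1 = 317/129 ≈ 2.457 bits/symbol.

2.457 bits/symbol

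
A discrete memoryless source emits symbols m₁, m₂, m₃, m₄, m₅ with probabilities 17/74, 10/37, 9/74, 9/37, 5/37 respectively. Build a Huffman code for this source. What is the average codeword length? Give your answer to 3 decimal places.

2.257 bits/symbol

Repeatedly combine the two least-probable nodes; the expected code length is the sum of the merged weights.
merge 9/74 + 5/37 → 19/74
merge 17/74 + 9/37 → 35/74
merge 19/74 + 10/37 → 39/74
merge 35/74 + 39/74 → 1
L = 19/74 + 35/74 + 39/74 + 1 = 167/74 ≈ 2.257 bits/symbol.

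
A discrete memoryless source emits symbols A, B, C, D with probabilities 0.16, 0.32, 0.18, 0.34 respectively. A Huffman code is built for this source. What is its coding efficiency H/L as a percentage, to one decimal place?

Entropy H = −Σ p log₂ p ≈ 1.9235 bits.
Huffman merges: 4/25+9/50→17/50; 8/25+17/50→33/50; 17/50+33/50→1. L = 2 ≈ 2.0000.
Efficiency = H/L = 1.9235/2.0000 = 96.2%.

96.2%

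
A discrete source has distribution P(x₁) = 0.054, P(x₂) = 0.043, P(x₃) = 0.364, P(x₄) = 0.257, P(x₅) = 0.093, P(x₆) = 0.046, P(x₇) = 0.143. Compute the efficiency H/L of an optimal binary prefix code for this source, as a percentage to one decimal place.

Entropy H = −Σ p log₂ p ≈ 2.3813 bits.
Huffman merges: 43/1000+23/500→89/1000; 27/500+89/1000→143/1000; 93/1000+143/1000→59/250; 143/1000+59/250→379/1000; 257/1000+91/250→621/1000; 379/1000+621/1000→1. L = 617/250 ≈ 2.4680.
Efficiency = H/L = 2.3813/2.4680 = 96.5%.

96.5%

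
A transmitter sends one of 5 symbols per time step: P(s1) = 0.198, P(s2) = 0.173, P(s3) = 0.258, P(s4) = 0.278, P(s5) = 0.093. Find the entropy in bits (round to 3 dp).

2.237 bits

H = −Σ pᵢ log₂ pᵢ.
−0.198·log₂(0.198) = 0.4626
−0.173·log₂(0.173) = 0.4379
−0.258·log₂(0.258) = 0.5043
−0.278·log₂(0.278) = 0.5134
−0.093·log₂(0.093) = 0.3187
Sum ≈ 2.2369 → 2.237 bits.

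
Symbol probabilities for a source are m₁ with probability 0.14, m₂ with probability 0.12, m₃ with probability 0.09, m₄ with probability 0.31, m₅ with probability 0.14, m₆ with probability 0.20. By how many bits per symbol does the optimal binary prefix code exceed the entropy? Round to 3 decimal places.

Entropy H = −Σ p log₂ p ≈ 2.4621 bits.
Huffman merges: 9/100+3/25→21/100; 7/50+7/50→7/25; 1/5+21/100→41/100; 7/25+31/100→59/100; 41/100+59/100→1. L = 249/100 ≈ 2.4900.
L − H = 2.4900 − 2.4621 = 0.028 bits.

0.028 bits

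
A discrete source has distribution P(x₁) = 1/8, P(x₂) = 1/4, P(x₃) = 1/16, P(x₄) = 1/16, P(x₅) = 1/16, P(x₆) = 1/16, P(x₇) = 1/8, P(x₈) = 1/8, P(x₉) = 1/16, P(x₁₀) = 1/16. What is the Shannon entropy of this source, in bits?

Each probability is a power of 1/2, so log₂(1/p) is an integer.
H = Σ p·log₂(1/p) = 1/8·3 + 1/4·2 + 1/16·4 + 1/16·4 + 1/16·4 + 1/16·4 + 1/8·3 + 1/8·3 + 1/16·4 + 1/16·4 = 3.125 bits.

3.125 bits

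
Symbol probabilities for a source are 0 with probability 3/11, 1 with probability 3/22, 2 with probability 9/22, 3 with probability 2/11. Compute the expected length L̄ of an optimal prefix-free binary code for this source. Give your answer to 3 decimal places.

Repeatedly combine the two least-probable nodes; the expected code length is the sum of the merged weights.
merge 3/22 + 2/11 → 7/22
merge 3/11 + 7/22 → 13/22
merge 9/22 + 13/22 → 1
L = 7/22 + 13/22 + 1 = 21/11 ≈ 1.909 bits/symbol.

1.909 bits/symbol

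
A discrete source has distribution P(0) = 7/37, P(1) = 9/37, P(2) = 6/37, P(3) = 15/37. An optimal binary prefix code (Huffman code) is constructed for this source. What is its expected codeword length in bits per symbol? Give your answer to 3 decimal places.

1.946 bits/symbol

Repeatedly combine the two least-probable nodes; the expected code length is the sum of the merged weights.
merge 6/37 + 7/37 → 13/37
merge 9/37 + 13/37 → 22/37
merge 15/37 + 22/37 → 1
L = 13/37 + 22/37 + 1 = 72/37 ≈ 1.946 bits/symbol.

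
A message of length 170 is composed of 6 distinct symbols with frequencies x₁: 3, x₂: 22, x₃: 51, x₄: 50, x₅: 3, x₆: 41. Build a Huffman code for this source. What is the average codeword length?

Probabilities are the counts divided by 170.
Repeatedly combine the two least-probable nodes; the expected code length is the sum of the merged weights.
merge 3/170 + 3/170 → 3/85
merge 3/85 + 11/85 → 14/85
merge 14/85 + 41/170 → 69/170
merge 5/17 + 3/10 → 101/170
merge 69/170 + 101/170 → 1
L = 3/85 + 14/85 + 69/170 + 101/170 + 1 = 11/5 = 2.2 bits/symbol.

2.2 bits/symbol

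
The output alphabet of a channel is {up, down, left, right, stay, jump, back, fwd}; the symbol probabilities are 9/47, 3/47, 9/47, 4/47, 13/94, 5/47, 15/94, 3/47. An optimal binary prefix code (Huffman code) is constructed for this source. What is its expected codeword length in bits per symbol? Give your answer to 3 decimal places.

Repeatedly combine the two least-probable nodes; the expected code length is the sum of the merged weights.
merge 3/47 + 3/47 → 6/47
merge 4/47 + 5/47 → 9/47
merge 6/47 + 13/94 → 25/94
merge 15/94 + 9/47 → 33/94
merge 9/47 + 9/47 → 18/47
merge 25/94 + 33/94 → 29/47
merge 18/47 + 29/47 → 1
L = 6/47 + 9/47 + 25/94 + 33/94 + 18/47 + 29/47 + 1 = 138/47 ≈ 2.936 bits/symbol.

2.936 bits/symbol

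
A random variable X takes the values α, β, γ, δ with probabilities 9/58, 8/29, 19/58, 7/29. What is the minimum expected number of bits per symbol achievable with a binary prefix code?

Repeatedly combine the two least-probable nodes; the expected code length is the sum of the merged weights.
merge 9/58 + 7/29 → 23/58
merge 8/29 + 19/58 → 35/58
merge 23/58 + 35/58 → 1
L = 23/58 + 35/58 + 1 = 2 bits/symbol.

2 bits/symbol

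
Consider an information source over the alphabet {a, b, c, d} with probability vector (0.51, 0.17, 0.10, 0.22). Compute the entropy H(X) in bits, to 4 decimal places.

1.7428 bits

H = −Σ pᵢ log₂ pᵢ.
−0.51·log₂(0.51) = 0.4954
−0.17·log₂(0.17) = 0.4346
−0.10·log₂(0.10) = 0.3322
−0.22·log₂(0.22) = 0.4806
Sum ≈ 1.7428 → 1.7428 bits.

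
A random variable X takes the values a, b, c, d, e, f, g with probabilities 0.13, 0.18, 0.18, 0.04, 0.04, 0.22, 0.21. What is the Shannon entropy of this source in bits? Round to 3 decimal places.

H = −Σ pᵢ log₂ pᵢ.
−0.13·log₂(0.13) = 0.3826
−0.18·log₂(0.18) = 0.4453
−0.18·log₂(0.18) = 0.4453
−0.04·log₂(0.04) = 0.1858
−0.04·log₂(0.04) = 0.1858
−0.22·log₂(0.22) = 0.4806
−0.21·log₂(0.21) = 0.4728
Sum ≈ 2.5982 → 2.598 bits.

2.598 bits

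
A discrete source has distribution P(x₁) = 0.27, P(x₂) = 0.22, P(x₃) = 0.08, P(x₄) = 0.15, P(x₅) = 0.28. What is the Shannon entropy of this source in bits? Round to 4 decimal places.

2.2069 bits

H = −Σ pᵢ log₂ pᵢ.
−0.27·log₂(0.27) = 0.5100
−0.22·log₂(0.22) = 0.4806
−0.08·log₂(0.08) = 0.2915
−0.15·log₂(0.15) = 0.4105
−0.28·log₂(0.28) = 0.5142
Sum ≈ 2.2069 → 2.2069 bits.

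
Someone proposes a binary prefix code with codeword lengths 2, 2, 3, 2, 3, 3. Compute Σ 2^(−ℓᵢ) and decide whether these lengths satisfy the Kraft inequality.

With common denominator 2^3 = 8: Σ 2^(−ℓᵢ) = 2/8 + 2/8 + 1/8 + 2/8 + 1/8 + 1/8 = 9/8 = 1.125.
Kraft's inequality requires Σ ≤ 1; here Σ = 1.125 > 1, so no such prefix code exists.

1.125; no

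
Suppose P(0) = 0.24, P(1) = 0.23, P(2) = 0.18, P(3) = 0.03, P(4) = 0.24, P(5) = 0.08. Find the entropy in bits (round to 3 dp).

2.365 bits

H = −Σ pᵢ log₂ pᵢ.
−0.24·log₂(0.24) = 0.4941
−0.23·log₂(0.23) = 0.4877
−0.18·log₂(0.18) = 0.4453
−0.03·log₂(0.03) = 0.1518
−0.24·log₂(0.24) = 0.4941
−0.08·log₂(0.08) = 0.2915
Sum ≈ 2.3645 → 2.365 bits.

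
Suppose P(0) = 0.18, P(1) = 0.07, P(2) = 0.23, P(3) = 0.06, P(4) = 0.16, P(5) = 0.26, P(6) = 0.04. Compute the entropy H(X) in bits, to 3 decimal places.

H = −Σ pᵢ log₂ pᵢ.
−0.18·log₂(0.18) = 0.4453
−0.07·log₂(0.07) = 0.2686
−0.23·log₂(0.23) = 0.4877
−0.06·log₂(0.06) = 0.2435
−0.16·log₂(0.16) = 0.4230
−0.26·log₂(0.26) = 0.5053
−0.04·log₂(0.04) = 0.1858
Sum ≈ 2.5591 → 2.559 bits.

2.559 bits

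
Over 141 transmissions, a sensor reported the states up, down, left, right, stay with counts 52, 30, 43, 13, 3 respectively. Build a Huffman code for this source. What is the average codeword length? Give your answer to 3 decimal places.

2.071 bits/symbol

Probabilities are the counts divided by 141.
Repeatedly combine the two least-probable nodes; the expected code length is the sum of the merged weights.
merge 1/47 + 13/141 → 16/141
merge 16/141 + 10/47 → 46/141
merge 43/141 + 46/141 → 89/141
merge 52/141 + 89/141 → 1
L = 16/141 + 46/141 + 89/141 + 1 = 292/141 ≈ 2.071 bits/symbol.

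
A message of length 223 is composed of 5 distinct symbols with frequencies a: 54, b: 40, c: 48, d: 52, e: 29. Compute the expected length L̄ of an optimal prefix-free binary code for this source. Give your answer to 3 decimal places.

2.309 bits/symbol

Probabilities are the counts divided by 223.
Repeatedly combine the two least-probable nodes; the expected code length is the sum of the merged weights.
merge 29/223 + 40/223 → 69/223
merge 48/223 + 52/223 → 100/223
merge 54/223 + 69/223 → 123/223
merge 100/223 + 123/223 → 1
L = 69/223 + 100/223 + 123/223 + 1 = 515/223 ≈ 2.309 bits/symbol.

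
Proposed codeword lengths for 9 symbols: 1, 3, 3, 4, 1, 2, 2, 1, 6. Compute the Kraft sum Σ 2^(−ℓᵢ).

2.328125

With common denominator 2^6 = 64: Σ 2^(−ℓᵢ) = 32/64 + 8/64 + 8/64 + 4/64 + 32/64 + 16/64 + 16/64 + 32/64 + 1/64 = 149/64 = 2.328125.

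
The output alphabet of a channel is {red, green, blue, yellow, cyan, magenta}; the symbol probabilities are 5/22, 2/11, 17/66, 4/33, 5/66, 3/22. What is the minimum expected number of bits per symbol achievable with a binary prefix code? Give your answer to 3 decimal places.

Repeatedly combine the two least-probable nodes; the expected code length is the sum of the merged weights.
merge 5/66 + 4/33 → 13/66
merge 3/22 + 2/11 → 7/22
merge 13/66 + 5/22 → 14/33
merge 17/66 + 7/22 → 19/33
merge 14/33 + 19/33 → 1
L = 13/66 + 7/22 + 14/33 + 19/33 + 1 = 83/33 ≈ 2.515 bits/symbol.

2.515 bits/symbol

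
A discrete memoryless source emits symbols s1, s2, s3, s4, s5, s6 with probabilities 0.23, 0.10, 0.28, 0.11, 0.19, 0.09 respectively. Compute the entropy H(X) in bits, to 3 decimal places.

2.452 bits

H = −Σ pᵢ log₂ pᵢ.
−0.23·log₂(0.23) = 0.4877
−0.10·log₂(0.10) = 0.3322
−0.28·log₂(0.28) = 0.5142
−0.11·log₂(0.11) = 0.3503
−0.19·log₂(0.19) = 0.4552
−0.09·log₂(0.09) = 0.3127
Sum ≈ 2.4522 → 2.452 bits.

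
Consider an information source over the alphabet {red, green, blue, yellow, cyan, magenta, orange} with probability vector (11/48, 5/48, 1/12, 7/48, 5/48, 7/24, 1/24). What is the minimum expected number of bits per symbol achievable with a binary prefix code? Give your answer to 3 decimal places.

2.604 bits/symbol

Repeatedly combine the two least-probable nodes; the expected code length is the sum of the merged weights.
merge 1/24 + 1/12 → 1/8
merge 5/48 + 5/48 → 5/24
merge 1/8 + 7/48 → 13/48
merge 5/24 + 11/48 → 7/16
merge 13/48 + 7/24 → 9/16
merge 7/16 + 9/16 → 1
L = 1/8 + 5/24 + 13/48 + 7/16 + 9/16 + 1 = 125/48 ≈ 2.604 bits/symbol.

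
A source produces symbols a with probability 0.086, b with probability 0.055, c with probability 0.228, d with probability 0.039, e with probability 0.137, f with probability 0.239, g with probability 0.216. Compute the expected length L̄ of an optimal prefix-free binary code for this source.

2.591 bits/symbol

Repeatedly combine the two least-probable nodes; the expected code length is the sum of the merged weights.
merge 39/1000 + 11/200 → 47/500
merge 43/500 + 47/500 → 9/50
merge 137/1000 + 9/50 → 317/1000
merge 27/125 + 57/250 → 111/250
merge 239/1000 + 317/1000 → 139/250
merge 111/250 + 139/250 → 1
L = 47/500 + 9/50 + 317/1000 + 111/250 + 139/250 + 1 = 2591/1000 = 2.591 bits/symbol.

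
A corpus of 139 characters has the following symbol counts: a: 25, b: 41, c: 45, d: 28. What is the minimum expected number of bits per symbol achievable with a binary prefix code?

Probabilities are the counts divided by 139.
Repeatedly combine the two least-probable nodes; the expected code length is the sum of the merged weights.
merge 25/139 + 28/139 → 53/139
merge 41/139 + 45/139 → 86/139
merge 53/139 + 86/139 → 1
L = 53/139 + 86/139 + 1 = 2 bits/symbol.

2 bits/symbol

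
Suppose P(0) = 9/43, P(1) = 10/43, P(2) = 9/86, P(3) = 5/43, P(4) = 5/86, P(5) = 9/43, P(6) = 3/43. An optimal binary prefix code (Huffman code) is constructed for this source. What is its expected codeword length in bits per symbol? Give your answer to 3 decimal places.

2.686 bits/symbol

Repeatedly combine the two least-probable nodes; the expected code length is the sum of the merged weights.
merge 5/86 + 3/43 → 11/86
merge 9/86 + 5/43 → 19/86
merge 11/86 + 9/43 → 29/86
merge 9/43 + 19/86 → 37/86
merge 10/43 + 29/86 → 49/86
merge 37/86 + 49/86 → 1
L = 11/86 + 19/86 + 29/86 + 37/86 + 49/86 + 1 = 231/86 ≈ 2.686 bits/symbol.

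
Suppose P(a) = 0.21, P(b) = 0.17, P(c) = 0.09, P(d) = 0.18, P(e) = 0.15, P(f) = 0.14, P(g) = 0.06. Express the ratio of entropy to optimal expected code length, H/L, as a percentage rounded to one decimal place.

98.4%

Entropy H = −Σ p log₂ p ≈ 2.7166 bits.
Huffman merges: 3/50+9/100→3/20; 7/50+3/20→29/100; 3/20+17/100→8/25; 9/50+21/100→39/100; 29/100+8/25→61/100; 39/100+61/100→1. L = 69/25 ≈ 2.7600.
Efficiency = H/L = 2.7166/2.7600 = 98.4%.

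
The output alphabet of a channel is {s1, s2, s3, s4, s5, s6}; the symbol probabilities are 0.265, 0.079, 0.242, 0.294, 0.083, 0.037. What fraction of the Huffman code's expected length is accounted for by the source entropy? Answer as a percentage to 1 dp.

Entropy H = −Σ p log₂ p ≈ 2.2856 bits.
Huffman merges: 37/1000+79/1000→29/250; 83/1000+29/250→199/1000; 199/1000+121/500→441/1000; 53/200+147/500→559/1000; 441/1000+559/1000→1. L = 463/200 ≈ 2.3150.
Efficiency = H/L = 2.2856/2.3150 = 98.7%.

98.7%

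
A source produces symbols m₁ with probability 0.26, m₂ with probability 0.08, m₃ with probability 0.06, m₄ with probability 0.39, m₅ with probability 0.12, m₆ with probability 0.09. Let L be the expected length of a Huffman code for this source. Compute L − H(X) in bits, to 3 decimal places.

Entropy H = −Σ p log₂ p ≈ 2.2498 bits.
Huffman merges: 3/50+2/25→7/50; 9/100+3/25→21/100; 7/50+21/100→7/20; 13/50+7/20→61/100; 39/100+61/100→1. L = 231/100 ≈ 2.3100.
L − H = 2.3100 − 2.2498 = 0.060 bits.

0.060 bits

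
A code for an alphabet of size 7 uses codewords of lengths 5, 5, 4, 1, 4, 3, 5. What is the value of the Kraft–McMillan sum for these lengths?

0.84375

With common denominator 2^5 = 32: Σ 2^(−ℓᵢ) = 1/32 + 1/32 + 2/32 + 16/32 + 2/32 + 4/32 + 1/32 = 27/32 = 0.84375.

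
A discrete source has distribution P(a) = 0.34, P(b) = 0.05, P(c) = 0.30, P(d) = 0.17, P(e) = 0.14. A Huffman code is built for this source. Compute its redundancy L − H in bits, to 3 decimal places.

Entropy H = −Σ p log₂ p ≈ 2.0981 bits.
Huffman merges: 1/20+7/50→19/100; 17/100+19/100→9/25; 3/10+17/50→16/25; 9/25+16/25→1. L = 219/100 ≈ 2.1900.
L − H = 2.1900 − 2.0981 = 0.092 bits.

0.092 bits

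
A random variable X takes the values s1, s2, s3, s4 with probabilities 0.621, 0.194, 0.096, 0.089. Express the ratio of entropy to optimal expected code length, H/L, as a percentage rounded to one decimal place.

Entropy H = −Σ p log₂ p ≈ 1.5210 bits.
Huffman merges: 89/1000+12/125→37/200; 37/200+97/500→379/1000; 379/1000+621/1000→1. L = 391/250 ≈ 1.5640.
Efficiency = H/L = 1.5210/1.5640 = 97.2%.

97.2%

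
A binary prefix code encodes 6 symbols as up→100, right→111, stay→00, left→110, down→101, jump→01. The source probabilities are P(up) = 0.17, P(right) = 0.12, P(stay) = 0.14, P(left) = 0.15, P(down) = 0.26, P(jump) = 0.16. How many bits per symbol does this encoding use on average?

L̄ = Σ pᵢ·ℓᵢ = 0.17·3 + 0.12·3 + 0.14·2 + 0.15·3 + 0.26·3 + 0.16·2 = 2.7 bits/symbol.

2.7 bits/symbol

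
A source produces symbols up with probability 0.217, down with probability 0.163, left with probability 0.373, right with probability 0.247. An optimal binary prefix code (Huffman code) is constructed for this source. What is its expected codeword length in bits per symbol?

2 bits/symbol

Repeatedly combine the two least-probable nodes; the expected code length is the sum of the merged weights.
merge 163/1000 + 217/1000 → 19/50
merge 247/1000 + 373/1000 → 31/50
merge 19/50 + 31/50 → 1
L = 19/50 + 31/50 + 1 = 2 bits/symbol.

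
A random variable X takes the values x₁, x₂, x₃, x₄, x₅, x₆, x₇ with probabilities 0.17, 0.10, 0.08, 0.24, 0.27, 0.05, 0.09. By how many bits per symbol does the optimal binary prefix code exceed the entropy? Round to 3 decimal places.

0.029 bits

Entropy H = −Σ p log₂ p ≈ 2.5912 bits.
Huffman merges: 1/20+2/25→13/100; 9/100+1/10→19/100; 13/100+17/100→3/10; 19/100+6/25→43/100; 27/100+3/10→57/100; 43/100+57/100→1. L = 131/50 ≈ 2.6200.
L − H = 2.6200 − 2.5912 = 0.029 bits.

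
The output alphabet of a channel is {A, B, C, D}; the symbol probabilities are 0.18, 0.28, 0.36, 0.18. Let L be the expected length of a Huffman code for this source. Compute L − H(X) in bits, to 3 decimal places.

Entropy H = −Σ p log₂ p ≈ 1.9355 bits.
Huffman merges: 9/50+9/50→9/25; 7/25+9/25→16/25; 9/25+16/25→1. L = 2 ≈ 2.0000.
L − H = 2.0000 − 1.9355 = 0.065 bits.

0.065 bits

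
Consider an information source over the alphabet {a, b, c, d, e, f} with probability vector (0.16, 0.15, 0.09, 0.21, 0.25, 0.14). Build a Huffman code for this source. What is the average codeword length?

2.54 bits/symbol

Repeatedly combine the two least-probable nodes; the expected code length is the sum of the merged weights.
merge 9/100 + 7/50 → 23/100
merge 3/20 + 4/25 → 31/100
merge 21/100 + 23/100 → 11/25
merge 1/4 + 31/100 → 14/25
merge 11/25 + 14/25 → 1
L = 23/100 + 31/100 + 11/25 + 14/25 + 1 = 127/50 = 2.54 bits/symbol.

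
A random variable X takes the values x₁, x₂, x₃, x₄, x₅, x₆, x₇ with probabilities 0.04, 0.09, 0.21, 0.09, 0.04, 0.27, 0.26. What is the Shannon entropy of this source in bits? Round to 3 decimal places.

H = −Σ pᵢ log₂ pᵢ.
−0.04·log₂(0.04) = 0.1858
−0.09·log₂(0.09) = 0.3127
−0.21·log₂(0.21) = 0.4728
−0.09·log₂(0.09) = 0.3127
−0.04·log₂(0.04) = 0.1858
−0.27·log₂(0.27) = 0.5100
−0.26·log₂(0.26) = 0.5053
Sum ≈ 2.4849 → 2.485 bits.

2.485 bits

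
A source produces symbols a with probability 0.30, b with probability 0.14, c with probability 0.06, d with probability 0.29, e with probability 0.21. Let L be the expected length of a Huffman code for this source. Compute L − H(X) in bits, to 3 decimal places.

0.048 bits

Entropy H = −Σ p log₂ p ≈ 2.1525 bits.
Huffman merges: 3/50+7/50→1/5; 1/5+21/100→41/100; 29/100+3/10→59/100; 41/100+59/100→1. L = 11/5 ≈ 2.2000.
L − H = 2.2000 − 2.1525 = 0.048 bits.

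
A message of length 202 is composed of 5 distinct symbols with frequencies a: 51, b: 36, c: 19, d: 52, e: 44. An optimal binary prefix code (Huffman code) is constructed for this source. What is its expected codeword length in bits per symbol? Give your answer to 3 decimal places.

Probabilities are the counts divided by 202.
Repeatedly combine the two least-probable nodes; the expected code length is the sum of the merged weights.
merge 19/202 + 18/101 → 55/202
merge 22/101 + 51/202 → 95/202
merge 26/101 + 55/202 → 107/202
merge 95/202 + 107/202 → 1
L = 55/202 + 95/202 + 107/202 + 1 = 459/202 ≈ 2.272 bits/symbol.

2.272 bits/symbol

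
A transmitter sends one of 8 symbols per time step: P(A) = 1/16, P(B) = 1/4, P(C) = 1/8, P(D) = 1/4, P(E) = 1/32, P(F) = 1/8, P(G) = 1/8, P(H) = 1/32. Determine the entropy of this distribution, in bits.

Each probability is a power of 1/2, so log₂(1/p) is an integer.
H = Σ p·log₂(1/p) = 1/16·4 + 1/4·2 + 1/8·3 + 1/4·2 + 1/32·5 + 1/8·3 + 1/8·3 + 1/32·5 = 2.6875 bits.

2.6875 bits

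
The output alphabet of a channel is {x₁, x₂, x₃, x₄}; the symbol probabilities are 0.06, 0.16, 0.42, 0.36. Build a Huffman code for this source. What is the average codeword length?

1.8 bits/symbol

Repeatedly combine the two least-probable nodes; the expected code length is the sum of the merged weights.
merge 3/50 + 4/25 → 11/50
merge 11/50 + 9/25 → 29/50
merge 21/50 + 29/50 → 1
L = 11/50 + 29/50 + 1 = 9/5 = 1.8 bits/symbol.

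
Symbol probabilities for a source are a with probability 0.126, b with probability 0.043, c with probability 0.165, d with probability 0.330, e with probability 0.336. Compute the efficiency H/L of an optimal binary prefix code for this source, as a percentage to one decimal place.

94.9%

Entropy H = −Σ p log₂ p ≈ 2.0572 bits.
Huffman merges: 43/1000+63/500→169/1000; 33/200+169/1000→167/500; 33/100+167/500→83/125; 42/125+83/125→1. L = 2167/1000 ≈ 2.1670.
Efficiency = H/L = 2.0572/2.1670 = 94.9%.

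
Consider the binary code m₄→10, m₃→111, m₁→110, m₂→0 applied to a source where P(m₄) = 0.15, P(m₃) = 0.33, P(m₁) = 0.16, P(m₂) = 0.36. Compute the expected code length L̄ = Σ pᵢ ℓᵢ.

2.13 bits/symbol

L̄ = Σ pᵢ·ℓᵢ = 0.15·2 + 0.33·3 + 0.16·3 + 0.36·1 = 2.13 bits/symbol.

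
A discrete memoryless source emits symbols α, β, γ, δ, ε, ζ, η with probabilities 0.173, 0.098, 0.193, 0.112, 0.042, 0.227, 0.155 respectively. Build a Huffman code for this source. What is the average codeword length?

2.72 bits/symbol

Repeatedly combine the two least-probable nodes; the expected code length is the sum of the merged weights.
merge 21/500 + 49/500 → 7/50
merge 14/125 + 7/50 → 63/250
merge 31/200 + 173/1000 → 41/125
merge 193/1000 + 227/1000 → 21/50
merge 63/250 + 41/125 → 29/50
merge 21/50 + 29/50 → 1
L = 7/50 + 63/250 + 41/125 + 21/50 + 29/50 + 1 = 68/25 = 2.72 bits/symbol.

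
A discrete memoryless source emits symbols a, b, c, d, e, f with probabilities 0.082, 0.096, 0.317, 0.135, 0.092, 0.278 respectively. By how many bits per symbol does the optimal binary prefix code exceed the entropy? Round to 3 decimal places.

Entropy H = −Σ p log₂ p ≈ 2.3660 bits.
Huffman merges: 41/500+23/250→87/500; 12/125+27/200→231/1000; 87/500+231/1000→81/200; 139/500+317/1000→119/200; 81/200+119/200→1. L = 481/200 ≈ 2.4050.
L − H = 2.4050 − 2.3660 = 0.039 bits.

0.039 bits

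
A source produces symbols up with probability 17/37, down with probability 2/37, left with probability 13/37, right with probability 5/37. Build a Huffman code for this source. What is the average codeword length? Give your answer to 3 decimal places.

Repeatedly combine the two least-probable nodes; the expected code length is the sum of the merged weights.
merge 2/37 + 5/37 → 7/37
merge 7/37 + 13/37 → 20/37
merge 17/37 + 20/37 → 1
L = 7/37 + 20/37 + 1 = 64/37 ≈ 1.730 bits/symbol.

1.730 bits/symbol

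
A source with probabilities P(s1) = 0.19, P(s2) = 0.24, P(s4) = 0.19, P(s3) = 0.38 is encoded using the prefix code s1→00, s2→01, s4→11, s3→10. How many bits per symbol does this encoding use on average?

2 bits/symbol

L̄ = Σ pᵢ·ℓᵢ = 0.19·2 + 0.24·2 + 0.19·2 + 0.38·2 = 2 bits/symbol.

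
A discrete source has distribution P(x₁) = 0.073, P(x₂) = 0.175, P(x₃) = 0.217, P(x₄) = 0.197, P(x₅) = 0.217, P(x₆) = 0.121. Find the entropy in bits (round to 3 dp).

H = −Σ pᵢ log₂ pᵢ.
−0.073·log₂(0.073) = 0.2756
−0.175·log₂(0.175) = 0.4401
−0.217·log₂(0.217) = 0.4783
−0.197·log₂(0.197) = 0.4617
−0.217·log₂(0.217) = 0.4783
−0.121·log₂(0.121) = 0.3687
Sum ≈ 2.5027 → 2.503 bits.

2.503 bits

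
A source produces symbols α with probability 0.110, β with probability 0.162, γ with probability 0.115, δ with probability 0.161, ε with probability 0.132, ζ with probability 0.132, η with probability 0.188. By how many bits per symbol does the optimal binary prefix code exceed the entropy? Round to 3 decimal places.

0.029 bits

Entropy H = −Σ p log₂ p ≈ 2.7833 bits.
Huffman merges: 11/100+23/200→9/40; 33/250+33/250→33/125; 161/1000+81/500→323/1000; 47/250+9/40→413/1000; 33/125+323/1000→587/1000; 413/1000+587/1000→1. L = 703/250 ≈ 2.8120.
L − H = 2.8120 − 2.7833 = 0.029 bits.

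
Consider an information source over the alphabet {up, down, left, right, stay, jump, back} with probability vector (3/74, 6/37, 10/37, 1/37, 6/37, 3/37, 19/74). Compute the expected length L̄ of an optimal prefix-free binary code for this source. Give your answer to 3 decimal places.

Repeatedly combine the two least-probable nodes; the expected code length is the sum of the merged weights.
merge 1/37 + 3/74 → 5/74
merge 5/74 + 3/37 → 11/74
merge 11/74 + 6/37 → 23/74
merge 6/37 + 19/74 → 31/74
merge 10/37 + 23/74 → 43/74
merge 31/74 + 43/74 → 1
L = 5/74 + 11/74 + 23/74 + 31/74 + 43/74 + 1 = 187/74 ≈ 2.527 bits/symbol.

2.527 bits/symbol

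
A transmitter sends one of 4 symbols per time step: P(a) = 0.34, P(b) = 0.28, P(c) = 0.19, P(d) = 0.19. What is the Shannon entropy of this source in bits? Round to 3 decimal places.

H = −Σ pᵢ log₂ pᵢ.
−0.34·log₂(0.34) = 0.5292
−0.28·log₂(0.28) = 0.5142
−0.19·log₂(0.19) = 0.4552
−0.19·log₂(0.19) = 0.4552
Sum ≈ 1.9538 → 1.954 bits.

1.954 bits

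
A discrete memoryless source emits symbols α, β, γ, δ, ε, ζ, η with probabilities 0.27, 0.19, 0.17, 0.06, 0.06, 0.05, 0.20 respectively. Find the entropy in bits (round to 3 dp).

2.567 bits

H = −Σ pᵢ log₂ pᵢ.
−0.27·log₂(0.27) = 0.5100
−0.19·log₂(0.19) = 0.4552
−0.17·log₂(0.17) = 0.4346
−0.06·log₂(0.06) = 0.2435
−0.06·log₂(0.06) = 0.2435
−0.05·log₂(0.05) = 0.2161
−0.20·log₂(0.20) = 0.4644
Sum ≈ 2.5674 → 2.567 bits.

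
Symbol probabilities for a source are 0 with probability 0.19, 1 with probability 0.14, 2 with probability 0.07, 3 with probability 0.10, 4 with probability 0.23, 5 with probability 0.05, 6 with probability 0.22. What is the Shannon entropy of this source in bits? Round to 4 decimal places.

2.6374 bits

H = −Σ pᵢ log₂ pᵢ.
−0.19·log₂(0.19) = 0.4552
−0.14·log₂(0.14) = 0.3971
−0.07·log₂(0.07) = 0.2686
−0.10·log₂(0.10) = 0.3322
−0.23·log₂(0.23) = 0.4877
−0.05·log₂(0.05) = 0.2161
−0.22·log₂(0.22) = 0.4806
Sum ≈ 2.6374 → 2.6374 bits.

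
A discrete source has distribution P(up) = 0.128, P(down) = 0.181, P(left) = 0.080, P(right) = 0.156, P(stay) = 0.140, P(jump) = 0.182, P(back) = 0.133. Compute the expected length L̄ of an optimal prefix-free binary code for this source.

2.818 bits/symbol

Repeatedly combine the two least-probable nodes; the expected code length is the sum of the merged weights.
merge 2/25 + 16/125 → 26/125
merge 133/1000 + 7/50 → 273/1000
merge 39/250 + 181/1000 → 337/1000
merge 91/500 + 26/125 → 39/100
merge 273/1000 + 337/1000 → 61/100
merge 39/100 + 61/100 → 1
L = 26/125 + 273/1000 + 337/1000 + 39/100 + 61/100 + 1 = 1409/500 = 2.818 bits/symbol.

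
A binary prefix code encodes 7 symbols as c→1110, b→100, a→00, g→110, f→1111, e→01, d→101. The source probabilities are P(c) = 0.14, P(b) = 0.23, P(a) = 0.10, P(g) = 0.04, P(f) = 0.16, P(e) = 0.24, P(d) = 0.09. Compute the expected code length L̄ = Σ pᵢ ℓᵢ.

2.96 bits/symbol

L̄ = Σ pᵢ·ℓᵢ = 0.14·4 + 0.23·3 + 0.10·2 + 0.04·3 + 0.16·4 + 0.24·2 + 0.09·3 = 2.96 bits/symbol.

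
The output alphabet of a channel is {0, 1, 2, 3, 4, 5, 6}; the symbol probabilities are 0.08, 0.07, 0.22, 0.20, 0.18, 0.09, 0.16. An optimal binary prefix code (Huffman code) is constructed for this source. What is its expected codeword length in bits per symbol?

Repeatedly combine the two least-probable nodes; the expected code length is the sum of the merged weights.
merge 7/100 + 2/25 → 3/20
merge 9/100 + 3/20 → 6/25
merge 4/25 + 9/50 → 17/50
merge 1/5 + 11/50 → 21/50
merge 6/25 + 17/50 → 29/50
merge 21/50 + 29/50 → 1
L = 3/20 + 6/25 + 17/50 + 21/50 + 29/50 + 1 = 273/100 = 2.73 bits/symbol.

2.73 bits/symbol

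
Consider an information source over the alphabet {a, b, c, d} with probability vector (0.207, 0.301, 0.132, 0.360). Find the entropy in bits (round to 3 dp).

H = −Σ pᵢ log₂ pᵢ.
−0.207·log₂(0.207) = 0.4704
−0.301·log₂(0.301) = 0.5214
−0.132·log₂(0.132) = 0.3856
−0.360·log₂(0.360) = 0.5306
Sum ≈ 1.9080 → 1.908 bits.

1.908 bits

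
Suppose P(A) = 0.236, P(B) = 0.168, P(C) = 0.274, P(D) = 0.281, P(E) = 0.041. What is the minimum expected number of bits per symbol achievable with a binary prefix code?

2.209 bits/symbol

Repeatedly combine the two least-probable nodes; the expected code length is the sum of the merged weights.
merge 41/1000 + 21/125 → 209/1000
merge 209/1000 + 59/250 → 89/200
merge 137/500 + 281/1000 → 111/200
merge 89/200 + 111/200 → 1
L = 209/1000 + 89/200 + 111/200 + 1 = 2209/1000 = 2.209 bits/symbol.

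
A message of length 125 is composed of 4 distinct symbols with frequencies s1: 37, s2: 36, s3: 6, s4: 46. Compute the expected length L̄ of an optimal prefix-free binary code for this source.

1.968 bits/symbol

Probabilities are the counts divided by 125.
Repeatedly combine the two least-probable nodes; the expected code length is the sum of the merged weights.
merge 6/125 + 36/125 → 42/125
merge 37/125 + 42/125 → 79/125
merge 46/125 + 79/125 → 1
L = 42/125 + 79/125 + 1 = 246/125 = 1.968 bits/symbol.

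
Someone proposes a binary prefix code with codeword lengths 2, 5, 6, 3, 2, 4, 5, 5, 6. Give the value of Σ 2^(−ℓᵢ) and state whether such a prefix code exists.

0.8125; yes

With common denominator 2^6 = 64: Σ 2^(−ℓᵢ) = 16/64 + 2/64 + 1/64 + 8/64 + 16/64 + 4/64 + 2/64 + 2/64 + 1/64 = 52/64 = 0.8125.
Kraft's inequality requires Σ ≤ 1; here Σ = 0.8125 ≤ 1, so such a prefix code exists.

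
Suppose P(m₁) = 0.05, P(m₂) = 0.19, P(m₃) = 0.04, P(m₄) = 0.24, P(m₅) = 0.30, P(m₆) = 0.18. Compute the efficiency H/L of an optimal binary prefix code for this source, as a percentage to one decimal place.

98.2%

Entropy H = −Σ p log₂ p ≈ 2.3176 bits.
Huffman merges: 1/25+1/20→9/100; 9/100+9/50→27/100; 19/100+6/25→43/100; 27/100+3/10→57/100; 43/100+57/100→1. L = 59/25 ≈ 2.3600.
Efficiency = H/L = 2.3176/2.3600 = 98.2%.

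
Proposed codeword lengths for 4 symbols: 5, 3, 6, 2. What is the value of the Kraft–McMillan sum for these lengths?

With common denominator 2^6 = 64: Σ 2^(−ℓᵢ) = 2/64 + 8/64 + 1/64 + 16/64 = 27/64 = 0.421875.

0.421875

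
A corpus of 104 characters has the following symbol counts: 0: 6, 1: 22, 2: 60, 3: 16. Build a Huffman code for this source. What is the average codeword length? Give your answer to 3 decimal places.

Probabilities are the counts divided by 104.
Repeatedly combine the two least-probable nodes; the expected code length is the sum of the merged weights.
merge 3/52 + 2/13 → 11/52
merge 11/52 + 11/52 → 11/26
merge 11/26 + 15/26 → 1
L = 11/52 + 11/26 + 1 = 85/52 ≈ 1.635 bits/symbol.

1.635 bits/symbol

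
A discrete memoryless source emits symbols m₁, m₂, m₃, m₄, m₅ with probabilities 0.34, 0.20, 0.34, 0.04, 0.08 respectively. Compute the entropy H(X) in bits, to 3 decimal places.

2.000 bits

H = −Σ pᵢ log₂ pᵢ.
−0.34·log₂(0.34) = 0.5292
−0.20·log₂(0.20) = 0.4644
−0.34·log₂(0.34) = 0.5292
−0.04·log₂(0.04) = 0.1858
−0.08·log₂(0.08) = 0.2915
Sum ≈ 2.0000 → 2.000 bits.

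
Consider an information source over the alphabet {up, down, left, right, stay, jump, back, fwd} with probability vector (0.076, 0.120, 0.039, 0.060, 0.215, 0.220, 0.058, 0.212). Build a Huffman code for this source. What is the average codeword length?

2.798 bits/symbol

Repeatedly combine the two least-probable nodes; the expected code length is the sum of the merged weights.
merge 39/1000 + 29/500 → 97/1000
merge 3/50 + 19/250 → 17/125
merge 97/1000 + 3/25 → 217/1000
merge 17/125 + 53/250 → 87/250
merge 43/200 + 217/1000 → 54/125
merge 11/50 + 87/250 → 71/125
merge 54/125 + 71/125 → 1
L = 97/1000 + 17/125 + 217/1000 + 87/250 + 54/125 + 71/125 + 1 = 1399/500 = 2.798 bits/symbol.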